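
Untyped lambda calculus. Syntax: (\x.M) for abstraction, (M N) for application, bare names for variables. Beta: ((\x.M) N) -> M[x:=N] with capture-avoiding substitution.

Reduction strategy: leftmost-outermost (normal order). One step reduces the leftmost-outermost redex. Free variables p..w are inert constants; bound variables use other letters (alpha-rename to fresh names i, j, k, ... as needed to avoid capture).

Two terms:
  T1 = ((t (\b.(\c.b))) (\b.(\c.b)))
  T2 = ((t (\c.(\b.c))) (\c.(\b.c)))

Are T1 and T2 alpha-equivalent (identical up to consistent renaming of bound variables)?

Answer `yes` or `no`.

Term 1: ((t (\b.(\c.b))) (\b.(\c.b)))
Term 2: ((t (\c.(\b.c))) (\c.(\b.c)))
Alpha-equivalence: compare structure up to binder renaming.
Result: True

Answer: yes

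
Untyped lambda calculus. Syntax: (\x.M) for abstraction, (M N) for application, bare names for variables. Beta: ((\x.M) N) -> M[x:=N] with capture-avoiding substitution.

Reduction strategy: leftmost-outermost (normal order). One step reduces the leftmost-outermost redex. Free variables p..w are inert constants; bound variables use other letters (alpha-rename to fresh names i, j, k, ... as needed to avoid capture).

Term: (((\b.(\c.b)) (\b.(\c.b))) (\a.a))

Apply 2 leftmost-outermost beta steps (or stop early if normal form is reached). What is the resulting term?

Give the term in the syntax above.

Step 0: (((\b.(\c.b)) (\b.(\c.b))) (\a.a))
Step 1: ((\c.(\b.(\c.b))) (\a.a))
Step 2: (\b.(\c.b))

Answer: (\b.(\c.b))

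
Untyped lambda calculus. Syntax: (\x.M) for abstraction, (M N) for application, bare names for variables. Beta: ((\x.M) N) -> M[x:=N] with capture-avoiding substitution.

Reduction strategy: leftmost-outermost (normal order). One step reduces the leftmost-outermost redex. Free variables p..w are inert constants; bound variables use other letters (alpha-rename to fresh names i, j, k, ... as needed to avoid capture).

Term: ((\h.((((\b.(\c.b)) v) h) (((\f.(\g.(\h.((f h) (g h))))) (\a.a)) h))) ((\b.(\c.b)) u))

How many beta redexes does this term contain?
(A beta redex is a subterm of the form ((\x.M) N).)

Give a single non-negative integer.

Term: ((\h.((((\b.(\c.b)) v) h) (((\f.(\g.(\h.((f h) (g h))))) (\a.a)) h))) ((\b.(\c.b)) u))
  Redex: ((\h.((((\b.(\c.b)) v) h) (((\f.(\g.(\h.((f h) (g h))))) (\a.a)) h))) ((\b.(\c.b)) u))
  Redex: ((\b.(\c.b)) v)
  Redex: ((\f.(\g.(\h.((f h) (g h))))) (\a.a))
  Redex: ((\b.(\c.b)) u)
Total redexes: 4

Answer: 4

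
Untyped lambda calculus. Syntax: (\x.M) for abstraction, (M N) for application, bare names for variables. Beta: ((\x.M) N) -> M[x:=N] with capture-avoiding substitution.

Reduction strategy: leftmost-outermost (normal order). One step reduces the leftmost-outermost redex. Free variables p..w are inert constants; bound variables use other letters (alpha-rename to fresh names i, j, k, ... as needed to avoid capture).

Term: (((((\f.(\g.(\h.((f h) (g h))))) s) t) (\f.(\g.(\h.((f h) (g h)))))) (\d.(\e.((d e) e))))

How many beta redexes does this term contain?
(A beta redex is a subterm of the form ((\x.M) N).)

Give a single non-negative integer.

Answer: 1

Derivation:
Term: (((((\f.(\g.(\h.((f h) (g h))))) s) t) (\f.(\g.(\h.((f h) (g h)))))) (\d.(\e.((d e) e))))
  Redex: ((\f.(\g.(\h.((f h) (g h))))) s)
Total redexes: 1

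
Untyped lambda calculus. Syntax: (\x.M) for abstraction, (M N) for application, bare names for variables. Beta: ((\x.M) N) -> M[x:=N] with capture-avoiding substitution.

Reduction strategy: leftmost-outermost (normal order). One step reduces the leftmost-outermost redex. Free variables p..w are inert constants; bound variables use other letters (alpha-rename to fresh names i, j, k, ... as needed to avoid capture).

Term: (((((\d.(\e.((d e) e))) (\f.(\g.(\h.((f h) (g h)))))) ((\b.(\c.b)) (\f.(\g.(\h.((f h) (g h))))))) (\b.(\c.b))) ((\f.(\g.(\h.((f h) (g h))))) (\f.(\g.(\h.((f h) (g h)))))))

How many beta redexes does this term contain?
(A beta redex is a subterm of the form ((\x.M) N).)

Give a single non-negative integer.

Term: (((((\d.(\e.((d e) e))) (\f.(\g.(\h.((f h) (g h)))))) ((\b.(\c.b)) (\f.(\g.(\h.((f h) (g h))))))) (\b.(\c.b))) ((\f.(\g.(\h.((f h) (g h))))) (\f.(\g.(\h.((f h) (g h)))))))
  Redex: ((\d.(\e.((d e) e))) (\f.(\g.(\h.((f h) (g h))))))
  Redex: ((\b.(\c.b)) (\f.(\g.(\h.((f h) (g h))))))
  Redex: ((\f.(\g.(\h.((f h) (g h))))) (\f.(\g.(\h.((f h) (g h))))))
Total redexes: 3

Answer: 3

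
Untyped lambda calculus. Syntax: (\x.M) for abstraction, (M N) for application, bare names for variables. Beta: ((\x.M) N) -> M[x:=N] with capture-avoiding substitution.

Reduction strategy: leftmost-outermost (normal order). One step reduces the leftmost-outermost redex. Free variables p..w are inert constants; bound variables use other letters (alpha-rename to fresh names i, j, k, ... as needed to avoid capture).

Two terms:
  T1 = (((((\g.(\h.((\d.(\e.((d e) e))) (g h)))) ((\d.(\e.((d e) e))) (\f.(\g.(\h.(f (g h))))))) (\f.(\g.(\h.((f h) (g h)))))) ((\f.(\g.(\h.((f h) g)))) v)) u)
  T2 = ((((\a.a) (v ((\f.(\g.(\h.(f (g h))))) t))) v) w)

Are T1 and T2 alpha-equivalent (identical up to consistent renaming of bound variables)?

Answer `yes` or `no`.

Answer: no

Derivation:
Term 1: (((((\g.(\h.((\d.(\e.((d e) e))) (g h)))) ((\d.(\e.((d e) e))) (\f.(\g.(\h.(f (g h))))))) (\f.(\g.(\h.((f h) (g h)))))) ((\f.(\g.(\h.((f h) g)))) v)) u)
Term 2: ((((\a.a) (v ((\f.(\g.(\h.(f (g h))))) t))) v) w)
Alpha-equivalence: compare structure up to binder renaming.
Result: False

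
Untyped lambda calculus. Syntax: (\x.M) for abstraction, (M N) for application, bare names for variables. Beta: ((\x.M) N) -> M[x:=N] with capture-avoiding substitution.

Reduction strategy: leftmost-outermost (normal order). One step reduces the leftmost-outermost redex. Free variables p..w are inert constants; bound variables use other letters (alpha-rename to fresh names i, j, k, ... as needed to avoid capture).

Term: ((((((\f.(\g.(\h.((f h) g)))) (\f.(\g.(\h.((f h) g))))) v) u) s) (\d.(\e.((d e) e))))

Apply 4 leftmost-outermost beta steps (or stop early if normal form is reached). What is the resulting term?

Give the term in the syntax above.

Answer: ((((\g.(\h.((u h) g))) v) s) (\d.(\e.((d e) e))))

Derivation:
Step 0: ((((((\f.(\g.(\h.((f h) g)))) (\f.(\g.(\h.((f h) g))))) v) u) s) (\d.(\e.((d e) e))))
Step 1: (((((\g.(\h.(((\f.(\g.(\h.((f h) g)))) h) g))) v) u) s) (\d.(\e.((d e) e))))
Step 2: ((((\h.(((\f.(\g.(\h.((f h) g)))) h) v)) u) s) (\d.(\e.((d e) e))))
Step 3: (((((\f.(\g.(\h.((f h) g)))) u) v) s) (\d.(\e.((d e) e))))
Step 4: ((((\g.(\h.((u h) g))) v) s) (\d.(\e.((d e) e))))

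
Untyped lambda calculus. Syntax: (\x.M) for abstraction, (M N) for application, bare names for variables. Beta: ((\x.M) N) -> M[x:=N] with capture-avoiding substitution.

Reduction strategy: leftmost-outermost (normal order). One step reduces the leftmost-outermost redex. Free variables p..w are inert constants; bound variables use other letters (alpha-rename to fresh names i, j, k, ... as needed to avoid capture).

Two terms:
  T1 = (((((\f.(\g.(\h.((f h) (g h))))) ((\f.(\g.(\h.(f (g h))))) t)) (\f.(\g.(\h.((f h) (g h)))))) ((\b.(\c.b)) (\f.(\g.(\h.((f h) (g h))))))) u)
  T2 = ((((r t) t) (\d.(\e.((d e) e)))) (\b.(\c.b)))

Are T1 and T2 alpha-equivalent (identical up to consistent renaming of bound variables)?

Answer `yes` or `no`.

Answer: no

Derivation:
Term 1: (((((\f.(\g.(\h.((f h) (g h))))) ((\f.(\g.(\h.(f (g h))))) t)) (\f.(\g.(\h.((f h) (g h)))))) ((\b.(\c.b)) (\f.(\g.(\h.((f h) (g h))))))) u)
Term 2: ((((r t) t) (\d.(\e.((d e) e)))) (\b.(\c.b)))
Alpha-equivalence: compare structure up to binder renaming.
Result: False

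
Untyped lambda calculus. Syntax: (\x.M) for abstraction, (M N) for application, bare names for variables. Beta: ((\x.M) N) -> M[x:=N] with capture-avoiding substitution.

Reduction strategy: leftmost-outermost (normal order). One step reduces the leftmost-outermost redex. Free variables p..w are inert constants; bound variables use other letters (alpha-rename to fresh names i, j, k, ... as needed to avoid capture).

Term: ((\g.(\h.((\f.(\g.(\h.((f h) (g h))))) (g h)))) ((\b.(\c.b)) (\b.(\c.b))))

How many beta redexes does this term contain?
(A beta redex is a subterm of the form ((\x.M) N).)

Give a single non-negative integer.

Term: ((\g.(\h.((\f.(\g.(\h.((f h) (g h))))) (g h)))) ((\b.(\c.b)) (\b.(\c.b))))
  Redex: ((\g.(\h.((\f.(\g.(\h.((f h) (g h))))) (g h)))) ((\b.(\c.b)) (\b.(\c.b))))
  Redex: ((\f.(\g.(\h.((f h) (g h))))) (g h))
  Redex: ((\b.(\c.b)) (\b.(\c.b)))
Total redexes: 3

Answer: 3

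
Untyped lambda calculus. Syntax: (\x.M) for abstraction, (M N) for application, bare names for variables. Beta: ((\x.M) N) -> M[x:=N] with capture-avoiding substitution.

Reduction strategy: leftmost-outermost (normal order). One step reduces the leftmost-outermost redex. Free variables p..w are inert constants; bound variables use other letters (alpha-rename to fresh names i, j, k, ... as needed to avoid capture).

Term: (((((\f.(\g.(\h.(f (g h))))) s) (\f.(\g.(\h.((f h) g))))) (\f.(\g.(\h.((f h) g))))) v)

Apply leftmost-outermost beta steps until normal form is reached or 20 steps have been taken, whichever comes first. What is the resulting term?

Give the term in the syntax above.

Answer: ((s (\g.(\h.(\i.((h i) g))))) v)

Derivation:
Step 0: (((((\f.(\g.(\h.(f (g h))))) s) (\f.(\g.(\h.((f h) g))))) (\f.(\g.(\h.((f h) g))))) v)
Step 1: ((((\g.(\h.(s (g h)))) (\f.(\g.(\h.((f h) g))))) (\f.(\g.(\h.((f h) g))))) v)
Step 2: (((\h.(s ((\f.(\g.(\h.((f h) g)))) h))) (\f.(\g.(\h.((f h) g))))) v)
Step 3: ((s ((\f.(\g.(\h.((f h) g)))) (\f.(\g.(\h.((f h) g)))))) v)
Step 4: ((s (\g.(\h.(((\f.(\g.(\h.((f h) g)))) h) g)))) v)
Step 5: ((s (\g.(\h.((\g.(\i.((h i) g))) g)))) v)
Step 6: ((s (\g.(\h.(\i.((h i) g))))) v)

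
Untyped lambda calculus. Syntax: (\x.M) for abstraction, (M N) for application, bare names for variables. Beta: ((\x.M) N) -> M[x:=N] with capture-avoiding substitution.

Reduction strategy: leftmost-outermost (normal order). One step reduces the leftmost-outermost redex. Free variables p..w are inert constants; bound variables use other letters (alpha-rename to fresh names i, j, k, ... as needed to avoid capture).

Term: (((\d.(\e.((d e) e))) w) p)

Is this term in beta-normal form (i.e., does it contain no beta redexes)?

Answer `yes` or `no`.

Answer: no

Derivation:
Term: (((\d.(\e.((d e) e))) w) p)
Found 1 beta redex(es).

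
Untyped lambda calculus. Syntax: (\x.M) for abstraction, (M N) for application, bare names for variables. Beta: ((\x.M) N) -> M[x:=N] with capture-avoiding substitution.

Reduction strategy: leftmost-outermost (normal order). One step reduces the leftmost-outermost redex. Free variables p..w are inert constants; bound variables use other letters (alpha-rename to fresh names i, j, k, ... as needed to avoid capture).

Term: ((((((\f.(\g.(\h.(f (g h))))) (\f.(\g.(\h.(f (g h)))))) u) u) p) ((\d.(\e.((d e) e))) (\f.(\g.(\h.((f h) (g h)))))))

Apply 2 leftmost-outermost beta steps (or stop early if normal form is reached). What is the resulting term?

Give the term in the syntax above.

Answer: ((((\h.((\f.(\g.(\h.(f (g h))))) (u h))) u) p) ((\d.(\e.((d e) e))) (\f.(\g.(\h.((f h) (g h)))))))

Derivation:
Step 0: ((((((\f.(\g.(\h.(f (g h))))) (\f.(\g.(\h.(f (g h)))))) u) u) p) ((\d.(\e.((d e) e))) (\f.(\g.(\h.((f h) (g h)))))))
Step 1: (((((\g.(\h.((\f.(\g.(\h.(f (g h))))) (g h)))) u) u) p) ((\d.(\e.((d e) e))) (\f.(\g.(\h.((f h) (g h)))))))
Step 2: ((((\h.((\f.(\g.(\h.(f (g h))))) (u h))) u) p) ((\d.(\e.((d e) e))) (\f.(\g.(\h.((f h) (g h)))))))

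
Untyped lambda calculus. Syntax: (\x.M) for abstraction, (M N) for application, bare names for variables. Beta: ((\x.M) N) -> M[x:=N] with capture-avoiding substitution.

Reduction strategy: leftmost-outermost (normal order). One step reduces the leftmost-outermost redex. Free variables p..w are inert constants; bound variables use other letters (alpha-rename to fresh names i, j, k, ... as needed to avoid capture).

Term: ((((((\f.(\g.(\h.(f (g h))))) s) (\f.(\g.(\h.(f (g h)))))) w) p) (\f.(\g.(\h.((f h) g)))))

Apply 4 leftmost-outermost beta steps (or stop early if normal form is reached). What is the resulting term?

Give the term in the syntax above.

Step 0: ((((((\f.(\g.(\h.(f (g h))))) s) (\f.(\g.(\h.(f (g h)))))) w) p) (\f.(\g.(\h.((f h) g)))))
Step 1: (((((\g.(\h.(s (g h)))) (\f.(\g.(\h.(f (g h)))))) w) p) (\f.(\g.(\h.((f h) g)))))
Step 2: ((((\h.(s ((\f.(\g.(\h.(f (g h))))) h))) w) p) (\f.(\g.(\h.((f h) g)))))
Step 3: (((s ((\f.(\g.(\h.(f (g h))))) w)) p) (\f.(\g.(\h.((f h) g)))))
Step 4: (((s (\g.(\h.(w (g h))))) p) (\f.(\g.(\h.((f h) g)))))

Answer: (((s (\g.(\h.(w (g h))))) p) (\f.(\g.(\h.((f h) g)))))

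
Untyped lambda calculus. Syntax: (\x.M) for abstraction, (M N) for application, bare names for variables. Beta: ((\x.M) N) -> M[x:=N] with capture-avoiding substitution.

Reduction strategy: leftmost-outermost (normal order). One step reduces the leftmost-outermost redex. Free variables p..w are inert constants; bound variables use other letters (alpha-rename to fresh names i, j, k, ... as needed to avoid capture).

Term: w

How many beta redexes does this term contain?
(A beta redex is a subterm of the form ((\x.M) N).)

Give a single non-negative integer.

Answer: 0

Derivation:
Term: w
  (no redexes)
Total redexes: 0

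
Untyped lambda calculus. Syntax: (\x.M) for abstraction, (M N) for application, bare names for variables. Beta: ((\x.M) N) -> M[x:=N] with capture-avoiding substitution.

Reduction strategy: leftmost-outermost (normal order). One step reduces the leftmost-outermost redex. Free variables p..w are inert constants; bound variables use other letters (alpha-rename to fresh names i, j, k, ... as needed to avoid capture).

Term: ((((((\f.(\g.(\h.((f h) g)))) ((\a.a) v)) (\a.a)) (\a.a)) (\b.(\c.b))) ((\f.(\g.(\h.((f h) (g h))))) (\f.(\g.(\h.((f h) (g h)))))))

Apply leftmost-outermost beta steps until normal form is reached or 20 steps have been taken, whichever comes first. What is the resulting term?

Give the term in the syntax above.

Step 0: ((((((\f.(\g.(\h.((f h) g)))) ((\a.a) v)) (\a.a)) (\a.a)) (\b.(\c.b))) ((\f.(\g.(\h.((f h) (g h))))) (\f.(\g.(\h.((f h) (g h)))))))
Step 1: (((((\g.(\h.((((\a.a) v) h) g))) (\a.a)) (\a.a)) (\b.(\c.b))) ((\f.(\g.(\h.((f h) (g h))))) (\f.(\g.(\h.((f h) (g h)))))))
Step 2: ((((\h.((((\a.a) v) h) (\a.a))) (\a.a)) (\b.(\c.b))) ((\f.(\g.(\h.((f h) (g h))))) (\f.(\g.(\h.((f h) (g h)))))))
Step 3: ((((((\a.a) v) (\a.a)) (\a.a)) (\b.(\c.b))) ((\f.(\g.(\h.((f h) (g h))))) (\f.(\g.(\h.((f h) (g h)))))))
Step 4: ((((v (\a.a)) (\a.a)) (\b.(\c.b))) ((\f.(\g.(\h.((f h) (g h))))) (\f.(\g.(\h.((f h) (g h)))))))
Step 5: ((((v (\a.a)) (\a.a)) (\b.(\c.b))) (\g.(\h.(((\f.(\g.(\h.((f h) (g h))))) h) (g h)))))
Step 6: ((((v (\a.a)) (\a.a)) (\b.(\c.b))) (\g.(\h.((\g.(\i.((h i) (g i)))) (g h)))))
Step 7: ((((v (\a.a)) (\a.a)) (\b.(\c.b))) (\g.(\h.(\i.((h i) ((g h) i))))))

Answer: ((((v (\a.a)) (\a.a)) (\b.(\c.b))) (\g.(\h.(\i.((h i) ((g h) i))))))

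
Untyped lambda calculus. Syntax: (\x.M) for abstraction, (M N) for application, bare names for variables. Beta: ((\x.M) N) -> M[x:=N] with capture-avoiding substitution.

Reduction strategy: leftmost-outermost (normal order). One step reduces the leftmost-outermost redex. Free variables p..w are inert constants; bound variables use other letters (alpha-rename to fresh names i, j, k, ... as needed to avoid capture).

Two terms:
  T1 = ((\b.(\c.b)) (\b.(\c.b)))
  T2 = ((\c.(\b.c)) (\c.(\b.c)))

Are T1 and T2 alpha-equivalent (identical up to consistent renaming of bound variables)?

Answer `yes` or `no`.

Answer: yes

Derivation:
Term 1: ((\b.(\c.b)) (\b.(\c.b)))
Term 2: ((\c.(\b.c)) (\c.(\b.c)))
Alpha-equivalence: compare structure up to binder renaming.
Result: True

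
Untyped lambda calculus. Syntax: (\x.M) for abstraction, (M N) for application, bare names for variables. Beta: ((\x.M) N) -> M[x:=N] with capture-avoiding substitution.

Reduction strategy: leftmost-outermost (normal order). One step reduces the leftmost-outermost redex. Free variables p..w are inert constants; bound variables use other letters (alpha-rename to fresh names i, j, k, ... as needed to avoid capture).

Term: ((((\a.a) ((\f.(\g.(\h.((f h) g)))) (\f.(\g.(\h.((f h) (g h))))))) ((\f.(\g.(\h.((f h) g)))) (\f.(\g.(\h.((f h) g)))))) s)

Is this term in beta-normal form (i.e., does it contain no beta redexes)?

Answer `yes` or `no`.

Term: ((((\a.a) ((\f.(\g.(\h.((f h) g)))) (\f.(\g.(\h.((f h) (g h))))))) ((\f.(\g.(\h.((f h) g)))) (\f.(\g.(\h.((f h) g)))))) s)
Found 3 beta redex(es).

Answer: no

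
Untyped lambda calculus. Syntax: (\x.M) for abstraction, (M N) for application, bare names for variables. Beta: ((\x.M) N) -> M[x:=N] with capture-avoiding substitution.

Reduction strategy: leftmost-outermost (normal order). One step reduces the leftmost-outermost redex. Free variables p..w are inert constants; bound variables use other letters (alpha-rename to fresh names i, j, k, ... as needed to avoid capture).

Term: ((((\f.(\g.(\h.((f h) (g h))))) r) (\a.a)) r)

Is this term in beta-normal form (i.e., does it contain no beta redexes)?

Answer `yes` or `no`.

Term: ((((\f.(\g.(\h.((f h) (g h))))) r) (\a.a)) r)
Found 1 beta redex(es).

Answer: no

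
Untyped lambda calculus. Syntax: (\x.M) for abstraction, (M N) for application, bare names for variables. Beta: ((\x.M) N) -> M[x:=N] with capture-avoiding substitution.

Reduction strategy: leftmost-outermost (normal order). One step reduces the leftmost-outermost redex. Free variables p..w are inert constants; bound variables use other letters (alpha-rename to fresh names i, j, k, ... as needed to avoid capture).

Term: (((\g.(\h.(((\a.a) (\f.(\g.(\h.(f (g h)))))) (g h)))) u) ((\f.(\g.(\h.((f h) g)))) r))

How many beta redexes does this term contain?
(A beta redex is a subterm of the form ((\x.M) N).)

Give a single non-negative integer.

Answer: 3

Derivation:
Term: (((\g.(\h.(((\a.a) (\f.(\g.(\h.(f (g h)))))) (g h)))) u) ((\f.(\g.(\h.((f h) g)))) r))
  Redex: ((\g.(\h.(((\a.a) (\f.(\g.(\h.(f (g h)))))) (g h)))) u)
  Redex: ((\a.a) (\f.(\g.(\h.(f (g h))))))
  Redex: ((\f.(\g.(\h.((f h) g)))) r)
Total redexes: 3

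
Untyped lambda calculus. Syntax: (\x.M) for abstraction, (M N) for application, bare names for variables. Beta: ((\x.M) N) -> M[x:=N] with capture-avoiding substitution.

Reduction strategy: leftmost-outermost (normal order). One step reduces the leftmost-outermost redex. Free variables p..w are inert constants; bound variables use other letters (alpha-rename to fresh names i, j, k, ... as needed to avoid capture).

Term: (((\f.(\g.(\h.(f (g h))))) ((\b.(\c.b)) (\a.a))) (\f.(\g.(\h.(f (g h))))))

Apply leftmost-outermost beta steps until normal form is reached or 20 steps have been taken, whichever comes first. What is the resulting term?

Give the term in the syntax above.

Answer: (\h.(\a.a))

Derivation:
Step 0: (((\f.(\g.(\h.(f (g h))))) ((\b.(\c.b)) (\a.a))) (\f.(\g.(\h.(f (g h))))))
Step 1: ((\g.(\h.(((\b.(\c.b)) (\a.a)) (g h)))) (\f.(\g.(\h.(f (g h))))))
Step 2: (\h.(((\b.(\c.b)) (\a.a)) ((\f.(\g.(\h.(f (g h))))) h)))
Step 3: (\h.((\c.(\a.a)) ((\f.(\g.(\h.(f (g h))))) h)))
Step 4: (\h.(\a.a))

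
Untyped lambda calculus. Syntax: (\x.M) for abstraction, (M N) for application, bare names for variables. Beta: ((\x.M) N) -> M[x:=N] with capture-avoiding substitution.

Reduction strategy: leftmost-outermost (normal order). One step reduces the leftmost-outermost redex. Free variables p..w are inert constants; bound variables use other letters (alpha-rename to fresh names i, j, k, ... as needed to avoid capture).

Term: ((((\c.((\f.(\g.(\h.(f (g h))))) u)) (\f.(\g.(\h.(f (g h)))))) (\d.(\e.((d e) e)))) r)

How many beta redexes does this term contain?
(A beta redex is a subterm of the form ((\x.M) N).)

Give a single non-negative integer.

Answer: 2

Derivation:
Term: ((((\c.((\f.(\g.(\h.(f (g h))))) u)) (\f.(\g.(\h.(f (g h)))))) (\d.(\e.((d e) e)))) r)
  Redex: ((\c.((\f.(\g.(\h.(f (g h))))) u)) (\f.(\g.(\h.(f (g h))))))
  Redex: ((\f.(\g.(\h.(f (g h))))) u)
Total redexes: 2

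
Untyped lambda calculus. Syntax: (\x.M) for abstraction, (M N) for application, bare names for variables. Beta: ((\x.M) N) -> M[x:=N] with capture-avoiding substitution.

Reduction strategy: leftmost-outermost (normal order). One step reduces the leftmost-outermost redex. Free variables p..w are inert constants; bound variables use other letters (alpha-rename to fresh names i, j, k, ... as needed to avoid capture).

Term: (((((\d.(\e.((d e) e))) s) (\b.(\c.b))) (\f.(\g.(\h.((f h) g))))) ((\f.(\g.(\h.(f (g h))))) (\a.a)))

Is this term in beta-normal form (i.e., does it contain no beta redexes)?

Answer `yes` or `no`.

Term: (((((\d.(\e.((d e) e))) s) (\b.(\c.b))) (\f.(\g.(\h.((f h) g))))) ((\f.(\g.(\h.(f (g h))))) (\a.a)))
Found 2 beta redex(es).

Answer: no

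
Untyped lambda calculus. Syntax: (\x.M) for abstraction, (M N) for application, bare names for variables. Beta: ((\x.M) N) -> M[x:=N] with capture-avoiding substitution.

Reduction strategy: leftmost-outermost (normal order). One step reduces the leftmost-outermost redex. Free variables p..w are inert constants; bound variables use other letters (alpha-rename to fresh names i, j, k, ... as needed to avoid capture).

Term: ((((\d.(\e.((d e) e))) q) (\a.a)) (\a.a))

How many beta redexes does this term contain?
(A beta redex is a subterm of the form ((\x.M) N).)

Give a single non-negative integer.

Answer: 1

Derivation:
Term: ((((\d.(\e.((d e) e))) q) (\a.a)) (\a.a))
  Redex: ((\d.(\e.((d e) e))) q)
Total redexes: 1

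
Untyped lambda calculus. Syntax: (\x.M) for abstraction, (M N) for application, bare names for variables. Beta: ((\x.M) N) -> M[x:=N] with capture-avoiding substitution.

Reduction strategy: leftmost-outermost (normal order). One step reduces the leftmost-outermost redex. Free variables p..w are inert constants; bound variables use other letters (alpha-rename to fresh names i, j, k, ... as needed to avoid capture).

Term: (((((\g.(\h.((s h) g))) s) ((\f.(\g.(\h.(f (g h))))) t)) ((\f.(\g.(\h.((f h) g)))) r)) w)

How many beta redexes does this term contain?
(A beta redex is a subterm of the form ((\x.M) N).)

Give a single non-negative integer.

Term: (((((\g.(\h.((s h) g))) s) ((\f.(\g.(\h.(f (g h))))) t)) ((\f.(\g.(\h.((f h) g)))) r)) w)
  Redex: ((\g.(\h.((s h) g))) s)
  Redex: ((\f.(\g.(\h.(f (g h))))) t)
  Redex: ((\f.(\g.(\h.((f h) g)))) r)
Total redexes: 3

Answer: 3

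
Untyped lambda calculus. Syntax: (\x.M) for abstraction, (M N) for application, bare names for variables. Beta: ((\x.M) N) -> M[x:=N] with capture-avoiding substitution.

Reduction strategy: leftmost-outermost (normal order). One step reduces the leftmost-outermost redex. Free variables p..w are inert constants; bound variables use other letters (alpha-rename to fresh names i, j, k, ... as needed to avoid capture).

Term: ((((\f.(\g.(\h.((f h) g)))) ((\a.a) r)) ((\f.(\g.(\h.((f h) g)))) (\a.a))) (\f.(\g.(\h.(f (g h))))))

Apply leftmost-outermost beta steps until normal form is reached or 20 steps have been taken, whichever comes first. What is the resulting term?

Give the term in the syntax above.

Step 0: ((((\f.(\g.(\h.((f h) g)))) ((\a.a) r)) ((\f.(\g.(\h.((f h) g)))) (\a.a))) (\f.(\g.(\h.(f (g h))))))
Step 1: (((\g.(\h.((((\a.a) r) h) g))) ((\f.(\g.(\h.((f h) g)))) (\a.a))) (\f.(\g.(\h.(f (g h))))))
Step 2: ((\h.((((\a.a) r) h) ((\f.(\g.(\h.((f h) g)))) (\a.a)))) (\f.(\g.(\h.(f (g h))))))
Step 3: ((((\a.a) r) (\f.(\g.(\h.(f (g h)))))) ((\f.(\g.(\h.((f h) g)))) (\a.a)))
Step 4: ((r (\f.(\g.(\h.(f (g h)))))) ((\f.(\g.(\h.((f h) g)))) (\a.a)))
Step 5: ((r (\f.(\g.(\h.(f (g h)))))) (\g.(\h.(((\a.a) h) g))))
Step 6: ((r (\f.(\g.(\h.(f (g h)))))) (\g.(\h.(h g))))

Answer: ((r (\f.(\g.(\h.(f (g h)))))) (\g.(\h.(h g))))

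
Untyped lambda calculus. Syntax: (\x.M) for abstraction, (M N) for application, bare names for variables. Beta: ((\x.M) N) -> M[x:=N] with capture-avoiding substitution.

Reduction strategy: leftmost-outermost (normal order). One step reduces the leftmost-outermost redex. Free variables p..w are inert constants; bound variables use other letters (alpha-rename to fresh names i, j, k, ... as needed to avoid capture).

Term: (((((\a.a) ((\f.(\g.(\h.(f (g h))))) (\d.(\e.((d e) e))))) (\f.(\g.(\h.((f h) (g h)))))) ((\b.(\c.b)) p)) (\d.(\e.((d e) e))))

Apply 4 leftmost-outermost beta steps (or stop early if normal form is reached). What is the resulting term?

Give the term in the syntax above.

Answer: (((\d.(\e.((d e) e))) ((\f.(\g.(\h.((f h) (g h))))) ((\b.(\c.b)) p))) (\d.(\e.((d e) e))))

Derivation:
Step 0: (((((\a.a) ((\f.(\g.(\h.(f (g h))))) (\d.(\e.((d e) e))))) (\f.(\g.(\h.((f h) (g h)))))) ((\b.(\c.b)) p)) (\d.(\e.((d e) e))))
Step 1: (((((\f.(\g.(\h.(f (g h))))) (\d.(\e.((d e) e)))) (\f.(\g.(\h.((f h) (g h)))))) ((\b.(\c.b)) p)) (\d.(\e.((d e) e))))
Step 2: ((((\g.(\h.((\d.(\e.((d e) e))) (g h)))) (\f.(\g.(\h.((f h) (g h)))))) ((\b.(\c.b)) p)) (\d.(\e.((d e) e))))
Step 3: (((\h.((\d.(\e.((d e) e))) ((\f.(\g.(\h.((f h) (g h))))) h))) ((\b.(\c.b)) p)) (\d.(\e.((d e) e))))
Step 4: (((\d.(\e.((d e) e))) ((\f.(\g.(\h.((f h) (g h))))) ((\b.(\c.b)) p))) (\d.(\e.((d e) e))))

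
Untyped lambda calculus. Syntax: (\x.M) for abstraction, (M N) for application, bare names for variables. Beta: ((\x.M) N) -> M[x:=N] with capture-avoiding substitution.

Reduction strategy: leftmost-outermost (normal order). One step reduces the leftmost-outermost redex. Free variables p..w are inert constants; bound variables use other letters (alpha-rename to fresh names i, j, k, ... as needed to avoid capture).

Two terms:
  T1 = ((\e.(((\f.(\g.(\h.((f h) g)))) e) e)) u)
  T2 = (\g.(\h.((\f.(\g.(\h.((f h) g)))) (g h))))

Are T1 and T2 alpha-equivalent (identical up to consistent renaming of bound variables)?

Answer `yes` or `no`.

Term 1: ((\e.(((\f.(\g.(\h.((f h) g)))) e) e)) u)
Term 2: (\g.(\h.((\f.(\g.(\h.((f h) g)))) (g h))))
Alpha-equivalence: compare structure up to binder renaming.
Result: False

Answer: no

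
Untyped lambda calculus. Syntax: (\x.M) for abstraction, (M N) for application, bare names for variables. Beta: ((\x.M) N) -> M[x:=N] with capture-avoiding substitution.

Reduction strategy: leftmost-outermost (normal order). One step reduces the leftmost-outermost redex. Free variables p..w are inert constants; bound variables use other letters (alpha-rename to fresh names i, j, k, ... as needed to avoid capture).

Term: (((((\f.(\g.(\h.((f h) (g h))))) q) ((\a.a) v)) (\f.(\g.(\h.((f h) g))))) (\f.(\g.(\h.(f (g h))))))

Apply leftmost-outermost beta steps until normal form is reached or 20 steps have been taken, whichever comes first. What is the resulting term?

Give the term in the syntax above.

Answer: (((q (\f.(\g.(\h.((f h) g))))) (v (\f.(\g.(\h.((f h) g)))))) (\f.(\g.(\h.(f (g h))))))

Derivation:
Step 0: (((((\f.(\g.(\h.((f h) (g h))))) q) ((\a.a) v)) (\f.(\g.(\h.((f h) g))))) (\f.(\g.(\h.(f (g h))))))
Step 1: ((((\g.(\h.((q h) (g h)))) ((\a.a) v)) (\f.(\g.(\h.((f h) g))))) (\f.(\g.(\h.(f (g h))))))
Step 2: (((\h.((q h) (((\a.a) v) h))) (\f.(\g.(\h.((f h) g))))) (\f.(\g.(\h.(f (g h))))))
Step 3: (((q (\f.(\g.(\h.((f h) g))))) (((\a.a) v) (\f.(\g.(\h.((f h) g)))))) (\f.(\g.(\h.(f (g h))))))
Step 4: (((q (\f.(\g.(\h.((f h) g))))) (v (\f.(\g.(\h.((f h) g)))))) (\f.(\g.(\h.(f (g h))))))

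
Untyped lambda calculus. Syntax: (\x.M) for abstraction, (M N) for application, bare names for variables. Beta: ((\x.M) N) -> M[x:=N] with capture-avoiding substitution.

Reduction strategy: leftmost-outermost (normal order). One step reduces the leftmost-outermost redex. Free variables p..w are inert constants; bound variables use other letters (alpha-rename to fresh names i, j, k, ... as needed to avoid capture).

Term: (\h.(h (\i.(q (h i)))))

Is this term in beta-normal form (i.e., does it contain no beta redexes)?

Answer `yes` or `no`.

Answer: yes

Derivation:
Term: (\h.(h (\i.(q (h i)))))
No beta redexes found.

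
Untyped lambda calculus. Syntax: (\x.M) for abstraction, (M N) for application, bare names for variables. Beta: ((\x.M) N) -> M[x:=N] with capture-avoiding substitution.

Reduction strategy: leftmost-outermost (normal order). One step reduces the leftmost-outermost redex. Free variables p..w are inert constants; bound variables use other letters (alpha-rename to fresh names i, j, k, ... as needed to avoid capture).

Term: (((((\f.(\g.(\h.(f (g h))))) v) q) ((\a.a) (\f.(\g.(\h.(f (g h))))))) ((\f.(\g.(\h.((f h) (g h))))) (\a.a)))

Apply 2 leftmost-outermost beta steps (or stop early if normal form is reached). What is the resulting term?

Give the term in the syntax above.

Step 0: (((((\f.(\g.(\h.(f (g h))))) v) q) ((\a.a) (\f.(\g.(\h.(f (g h))))))) ((\f.(\g.(\h.((f h) (g h))))) (\a.a)))
Step 1: ((((\g.(\h.(v (g h)))) q) ((\a.a) (\f.(\g.(\h.(f (g h))))))) ((\f.(\g.(\h.((f h) (g h))))) (\a.a)))
Step 2: (((\h.(v (q h))) ((\a.a) (\f.(\g.(\h.(f (g h))))))) ((\f.(\g.(\h.((f h) (g h))))) (\a.a)))

Answer: (((\h.(v (q h))) ((\a.a) (\f.(\g.(\h.(f (g h))))))) ((\f.(\g.(\h.((f h) (g h))))) (\a.a)))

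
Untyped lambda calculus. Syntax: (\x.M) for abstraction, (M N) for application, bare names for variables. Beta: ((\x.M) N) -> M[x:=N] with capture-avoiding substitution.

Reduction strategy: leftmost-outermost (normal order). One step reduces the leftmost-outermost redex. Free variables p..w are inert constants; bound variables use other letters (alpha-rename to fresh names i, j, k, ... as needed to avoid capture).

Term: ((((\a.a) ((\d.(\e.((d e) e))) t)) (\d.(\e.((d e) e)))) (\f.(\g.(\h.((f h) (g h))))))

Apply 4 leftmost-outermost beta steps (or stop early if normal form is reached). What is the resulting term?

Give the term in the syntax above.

Step 0: ((((\a.a) ((\d.(\e.((d e) e))) t)) (\d.(\e.((d e) e)))) (\f.(\g.(\h.((f h) (g h))))))
Step 1: ((((\d.(\e.((d e) e))) t) (\d.(\e.((d e) e)))) (\f.(\g.(\h.((f h) (g h))))))
Step 2: (((\e.((t e) e)) (\d.(\e.((d e) e)))) (\f.(\g.(\h.((f h) (g h))))))
Step 3: (((t (\d.(\e.((d e) e)))) (\d.(\e.((d e) e)))) (\f.(\g.(\h.((f h) (g h))))))
Step 4: (normal form reached)

Answer: (((t (\d.(\e.((d e) e)))) (\d.(\e.((d e) e)))) (\f.(\g.(\h.((f h) (g h))))))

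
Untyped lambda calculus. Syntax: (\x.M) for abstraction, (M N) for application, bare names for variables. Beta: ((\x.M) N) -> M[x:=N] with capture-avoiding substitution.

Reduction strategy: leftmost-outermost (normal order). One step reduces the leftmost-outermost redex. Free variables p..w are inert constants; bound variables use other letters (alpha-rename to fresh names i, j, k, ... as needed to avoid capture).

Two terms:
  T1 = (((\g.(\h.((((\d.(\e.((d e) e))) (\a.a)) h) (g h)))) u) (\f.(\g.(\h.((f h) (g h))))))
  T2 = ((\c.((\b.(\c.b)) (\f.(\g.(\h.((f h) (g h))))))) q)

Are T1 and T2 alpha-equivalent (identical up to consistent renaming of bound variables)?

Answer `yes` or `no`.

Answer: no

Derivation:
Term 1: (((\g.(\h.((((\d.(\e.((d e) e))) (\a.a)) h) (g h)))) u) (\f.(\g.(\h.((f h) (g h))))))
Term 2: ((\c.((\b.(\c.b)) (\f.(\g.(\h.((f h) (g h))))))) q)
Alpha-equivalence: compare structure up to binder renaming.
Result: False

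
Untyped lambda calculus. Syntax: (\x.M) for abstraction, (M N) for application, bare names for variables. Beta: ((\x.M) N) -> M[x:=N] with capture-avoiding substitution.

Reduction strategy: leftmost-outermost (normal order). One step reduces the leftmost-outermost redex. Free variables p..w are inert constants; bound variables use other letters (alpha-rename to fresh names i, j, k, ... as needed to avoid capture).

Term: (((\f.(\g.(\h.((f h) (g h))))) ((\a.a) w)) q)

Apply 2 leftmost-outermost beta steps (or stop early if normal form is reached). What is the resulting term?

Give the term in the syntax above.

Answer: (\h.((((\a.a) w) h) (q h)))

Derivation:
Step 0: (((\f.(\g.(\h.((f h) (g h))))) ((\a.a) w)) q)
Step 1: ((\g.(\h.((((\a.a) w) h) (g h)))) q)
Step 2: (\h.((((\a.a) w) h) (q h)))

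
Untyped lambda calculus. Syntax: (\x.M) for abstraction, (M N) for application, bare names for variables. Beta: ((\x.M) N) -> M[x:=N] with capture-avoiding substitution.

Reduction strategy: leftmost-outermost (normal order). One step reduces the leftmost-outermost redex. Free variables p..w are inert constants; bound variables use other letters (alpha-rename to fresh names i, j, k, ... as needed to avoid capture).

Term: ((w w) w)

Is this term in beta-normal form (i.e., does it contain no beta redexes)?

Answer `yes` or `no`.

Answer: yes

Derivation:
Term: ((w w) w)
No beta redexes found.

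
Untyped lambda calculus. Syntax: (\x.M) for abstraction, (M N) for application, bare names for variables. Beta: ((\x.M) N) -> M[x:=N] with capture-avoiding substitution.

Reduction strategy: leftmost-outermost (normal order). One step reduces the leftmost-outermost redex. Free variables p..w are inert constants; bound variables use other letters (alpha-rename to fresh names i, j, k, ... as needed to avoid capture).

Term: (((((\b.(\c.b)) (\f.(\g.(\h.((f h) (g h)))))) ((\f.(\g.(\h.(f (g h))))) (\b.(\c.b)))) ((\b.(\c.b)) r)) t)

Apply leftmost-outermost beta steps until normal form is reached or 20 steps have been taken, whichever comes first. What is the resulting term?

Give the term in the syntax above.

Answer: (\h.(r (t h)))

Derivation:
Step 0: (((((\b.(\c.b)) (\f.(\g.(\h.((f h) (g h)))))) ((\f.(\g.(\h.(f (g h))))) (\b.(\c.b)))) ((\b.(\c.b)) r)) t)
Step 1: ((((\c.(\f.(\g.(\h.((f h) (g h)))))) ((\f.(\g.(\h.(f (g h))))) (\b.(\c.b)))) ((\b.(\c.b)) r)) t)
Step 2: (((\f.(\g.(\h.((f h) (g h))))) ((\b.(\c.b)) r)) t)
Step 3: ((\g.(\h.((((\b.(\c.b)) r) h) (g h)))) t)
Step 4: (\h.((((\b.(\c.b)) r) h) (t h)))
Step 5: (\h.(((\c.r) h) (t h)))
Step 6: (\h.(r (t h)))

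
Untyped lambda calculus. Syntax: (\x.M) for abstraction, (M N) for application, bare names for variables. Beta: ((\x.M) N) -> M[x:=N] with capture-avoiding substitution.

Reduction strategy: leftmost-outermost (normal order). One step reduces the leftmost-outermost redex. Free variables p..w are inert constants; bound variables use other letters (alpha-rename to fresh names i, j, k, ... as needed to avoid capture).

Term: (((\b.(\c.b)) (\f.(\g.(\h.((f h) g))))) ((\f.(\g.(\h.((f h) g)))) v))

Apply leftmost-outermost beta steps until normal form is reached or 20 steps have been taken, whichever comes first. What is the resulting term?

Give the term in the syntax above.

Step 0: (((\b.(\c.b)) (\f.(\g.(\h.((f h) g))))) ((\f.(\g.(\h.((f h) g)))) v))
Step 1: ((\c.(\f.(\g.(\h.((f h) g))))) ((\f.(\g.(\h.((f h) g)))) v))
Step 2: (\f.(\g.(\h.((f h) g))))

Answer: (\f.(\g.(\h.((f h) g))))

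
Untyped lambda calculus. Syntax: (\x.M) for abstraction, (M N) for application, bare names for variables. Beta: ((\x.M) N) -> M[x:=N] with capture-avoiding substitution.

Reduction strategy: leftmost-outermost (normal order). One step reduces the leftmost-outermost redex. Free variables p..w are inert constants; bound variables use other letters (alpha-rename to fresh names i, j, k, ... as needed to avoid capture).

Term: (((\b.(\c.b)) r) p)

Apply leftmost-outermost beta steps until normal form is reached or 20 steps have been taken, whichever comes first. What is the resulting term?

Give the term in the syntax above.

Answer: r

Derivation:
Step 0: (((\b.(\c.b)) r) p)
Step 1: ((\c.r) p)
Step 2: r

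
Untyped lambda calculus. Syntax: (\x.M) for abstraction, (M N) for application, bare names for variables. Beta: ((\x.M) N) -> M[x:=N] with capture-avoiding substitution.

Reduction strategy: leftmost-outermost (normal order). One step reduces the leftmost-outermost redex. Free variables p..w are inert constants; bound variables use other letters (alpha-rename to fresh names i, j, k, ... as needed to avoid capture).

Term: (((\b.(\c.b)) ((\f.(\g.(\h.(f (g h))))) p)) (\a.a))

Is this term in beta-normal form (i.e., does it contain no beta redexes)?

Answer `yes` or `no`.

Term: (((\b.(\c.b)) ((\f.(\g.(\h.(f (g h))))) p)) (\a.a))
Found 2 beta redex(es).

Answer: no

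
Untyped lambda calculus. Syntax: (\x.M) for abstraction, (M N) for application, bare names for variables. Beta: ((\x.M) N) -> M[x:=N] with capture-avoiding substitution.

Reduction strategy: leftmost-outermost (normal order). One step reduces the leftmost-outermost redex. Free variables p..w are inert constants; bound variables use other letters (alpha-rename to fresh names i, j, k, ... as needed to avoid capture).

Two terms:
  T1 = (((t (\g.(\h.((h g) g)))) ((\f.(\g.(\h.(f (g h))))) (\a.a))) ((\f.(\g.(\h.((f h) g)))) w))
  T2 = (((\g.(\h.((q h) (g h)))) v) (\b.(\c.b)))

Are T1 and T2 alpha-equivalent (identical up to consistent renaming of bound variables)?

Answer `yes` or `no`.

Term 1: (((t (\g.(\h.((h g) g)))) ((\f.(\g.(\h.(f (g h))))) (\a.a))) ((\f.(\g.(\h.((f h) g)))) w))
Term 2: (((\g.(\h.((q h) (g h)))) v) (\b.(\c.b)))
Alpha-equivalence: compare structure up to binder renaming.
Result: False

Answer: no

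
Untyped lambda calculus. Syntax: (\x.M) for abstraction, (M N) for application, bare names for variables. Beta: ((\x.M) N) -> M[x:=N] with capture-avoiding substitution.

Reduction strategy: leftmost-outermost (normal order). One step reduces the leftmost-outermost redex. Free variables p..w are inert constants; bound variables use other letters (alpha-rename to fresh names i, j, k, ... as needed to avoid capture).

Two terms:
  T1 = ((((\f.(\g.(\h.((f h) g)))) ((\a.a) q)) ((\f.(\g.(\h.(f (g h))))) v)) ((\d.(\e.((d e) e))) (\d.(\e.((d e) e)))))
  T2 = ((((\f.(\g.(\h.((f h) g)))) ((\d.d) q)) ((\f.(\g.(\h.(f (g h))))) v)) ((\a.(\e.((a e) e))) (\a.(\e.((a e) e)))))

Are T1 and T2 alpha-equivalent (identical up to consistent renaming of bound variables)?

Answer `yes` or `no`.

Answer: yes

Derivation:
Term 1: ((((\f.(\g.(\h.((f h) g)))) ((\a.a) q)) ((\f.(\g.(\h.(f (g h))))) v)) ((\d.(\e.((d e) e))) (\d.(\e.((d e) e)))))
Term 2: ((((\f.(\g.(\h.((f h) g)))) ((\d.d) q)) ((\f.(\g.(\h.(f (g h))))) v)) ((\a.(\e.((a e) e))) (\a.(\e.((a e) e)))))
Alpha-equivalence: compare structure up to binder renaming.
Result: True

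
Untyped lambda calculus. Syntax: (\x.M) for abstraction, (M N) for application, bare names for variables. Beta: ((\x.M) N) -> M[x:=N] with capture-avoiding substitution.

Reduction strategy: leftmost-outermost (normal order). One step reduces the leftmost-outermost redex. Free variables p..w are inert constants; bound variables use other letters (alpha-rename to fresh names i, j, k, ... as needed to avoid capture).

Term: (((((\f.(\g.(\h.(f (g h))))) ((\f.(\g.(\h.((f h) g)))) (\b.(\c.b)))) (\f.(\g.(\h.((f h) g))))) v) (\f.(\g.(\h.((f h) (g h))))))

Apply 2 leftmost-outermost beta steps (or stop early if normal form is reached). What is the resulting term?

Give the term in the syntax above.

Answer: (((\h.(((\f.(\g.(\h.((f h) g)))) (\b.(\c.b))) ((\f.(\g.(\h.((f h) g)))) h))) v) (\f.(\g.(\h.((f h) (g h))))))

Derivation:
Step 0: (((((\f.(\g.(\h.(f (g h))))) ((\f.(\g.(\h.((f h) g)))) (\b.(\c.b)))) (\f.(\g.(\h.((f h) g))))) v) (\f.(\g.(\h.((f h) (g h))))))
Step 1: ((((\g.(\h.(((\f.(\g.(\h.((f h) g)))) (\b.(\c.b))) (g h)))) (\f.(\g.(\h.((f h) g))))) v) (\f.(\g.(\h.((f h) (g h))))))
Step 2: (((\h.(((\f.(\g.(\h.((f h) g)))) (\b.(\c.b))) ((\f.(\g.(\h.((f h) g)))) h))) v) (\f.(\g.(\h.((f h) (g h))))))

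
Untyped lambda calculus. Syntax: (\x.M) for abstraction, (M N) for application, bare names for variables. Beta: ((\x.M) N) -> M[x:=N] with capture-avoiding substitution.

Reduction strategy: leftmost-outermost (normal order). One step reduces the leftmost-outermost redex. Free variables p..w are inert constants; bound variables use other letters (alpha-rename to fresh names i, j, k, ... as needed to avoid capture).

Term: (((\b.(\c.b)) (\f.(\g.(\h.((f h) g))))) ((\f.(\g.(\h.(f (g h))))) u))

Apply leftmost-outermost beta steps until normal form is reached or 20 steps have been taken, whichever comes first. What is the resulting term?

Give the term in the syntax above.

Answer: (\f.(\g.(\h.((f h) g))))

Derivation:
Step 0: (((\b.(\c.b)) (\f.(\g.(\h.((f h) g))))) ((\f.(\g.(\h.(f (g h))))) u))
Step 1: ((\c.(\f.(\g.(\h.((f h) g))))) ((\f.(\g.(\h.(f (g h))))) u))
Step 2: (\f.(\g.(\h.((f h) g))))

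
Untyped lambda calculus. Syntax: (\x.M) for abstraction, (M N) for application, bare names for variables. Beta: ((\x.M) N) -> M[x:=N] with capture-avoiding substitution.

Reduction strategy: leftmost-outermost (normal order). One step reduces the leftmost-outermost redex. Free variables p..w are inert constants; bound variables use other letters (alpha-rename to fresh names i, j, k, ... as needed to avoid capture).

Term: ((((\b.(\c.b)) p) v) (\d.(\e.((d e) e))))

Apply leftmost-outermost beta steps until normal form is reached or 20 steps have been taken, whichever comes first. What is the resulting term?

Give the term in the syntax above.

Answer: (p (\d.(\e.((d e) e))))

Derivation:
Step 0: ((((\b.(\c.b)) p) v) (\d.(\e.((d e) e))))
Step 1: (((\c.p) v) (\d.(\e.((d e) e))))
Step 2: (p (\d.(\e.((d e) e))))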